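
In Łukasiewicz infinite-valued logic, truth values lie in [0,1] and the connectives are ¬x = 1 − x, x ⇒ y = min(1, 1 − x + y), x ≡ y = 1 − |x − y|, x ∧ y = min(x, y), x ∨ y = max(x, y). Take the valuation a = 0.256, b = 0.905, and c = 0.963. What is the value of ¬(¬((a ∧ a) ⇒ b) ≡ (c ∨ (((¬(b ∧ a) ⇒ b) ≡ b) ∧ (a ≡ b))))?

a ∧ a = min(0.256, 0.256) = 0.256
(a ∧ a) ⇒ b = min(1, 1 − 0.256 + 0.905) = min(1, 1.649) = 1.000
¬((a ∧ a) ⇒ b) = 1 − 1.000 = 0.000
b ∧ a = min(0.905, 0.256) = 0.256
¬(b ∧ a) = 1 − 0.256 = 0.744
¬(b ∧ a) ⇒ b = min(1, 1 − 0.744 + 0.905) = min(1, 1.161) = 1.000
(¬(b ∧ a) ⇒ b) ≡ b = 1 − |1.000 − 0.905| = 1 − 0.095 = 0.905
a ≡ b = 1 − |0.256 − 0.905| = 1 − 0.649 = 0.351
((¬(b ∧ a) ⇒ b) ≡ b) ∧ (a ≡ b) = min(0.905, 0.351) = 0.351
c ∨ (((¬(b ∧ a) ⇒ b) ≡ b) ∧ (a ≡ b)) = max(0.963, 0.351) = 0.963
¬((a ∧ a) ⇒ b) ≡ (c ∨ (((¬(b ∧ a) ⇒ b) ≡ b) ∧ (a ≡ b))) = 1 − |0.000 − 0.963| = 1 − 0.963 = 0.037
¬(¬((a ∧ a) ⇒ b) ≡ (c ∨ (((¬(b ∧ a) ⇒ b) ≡ b) ∧ (a ≡ b)))) = 1 − 0.037 = 0.963

0.963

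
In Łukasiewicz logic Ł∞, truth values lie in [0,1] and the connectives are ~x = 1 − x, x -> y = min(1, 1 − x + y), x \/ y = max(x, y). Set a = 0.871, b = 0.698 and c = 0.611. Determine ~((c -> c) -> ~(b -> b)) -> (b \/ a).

c -> c = min(1, 1 − 0.611 + 0.611) = min(1, 1.000) = 1.000
b -> b = min(1, 1 − 0.698 + 0.698) = min(1, 1.000) = 1.000
~(b -> b) = 1 − 1.000 = 0.000
(c -> c) -> ~(b -> b) = min(1, 1 − 1.000 + 0.000) = min(1, 0.000) = 0.000
~((c -> c) -> ~(b -> b)) = 1 − 0.000 = 1.000
b \/ a = max(0.698, 0.871) = 0.871
~((c -> c) -> ~(b -> b)) -> (b \/ a) = min(1, 1 − 1.000 + 0.871) = min(1, 0.871) = 0.871

0.871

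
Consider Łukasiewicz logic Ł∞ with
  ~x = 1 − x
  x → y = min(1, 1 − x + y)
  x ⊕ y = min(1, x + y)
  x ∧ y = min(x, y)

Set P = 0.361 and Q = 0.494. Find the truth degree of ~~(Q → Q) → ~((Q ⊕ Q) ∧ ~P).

0.361

Q → Q = min(1, 1 − 0.494 + 0.494) = min(1, 1.000) = 1.000
~(Q → Q) = 1 − 1.000 = 0.000
~~(Q → Q) = 1 − 0.000 = 1.000
Q ⊕ Q = min(1, 0.494 + 0.494) = min(1, 0.988) = 0.988
~P = 1 − 0.361 = 0.639
(Q ⊕ Q) ∧ ~P = min(0.988, 0.639) = 0.639
~((Q ⊕ Q) ∧ ~P) = 1 − 0.639 = 0.361
~~(Q → Q) → ~((Q ⊕ Q) ∧ ~P) = min(1, 1 − 1.000 + 0.361) = min(1, 0.361) = 0.361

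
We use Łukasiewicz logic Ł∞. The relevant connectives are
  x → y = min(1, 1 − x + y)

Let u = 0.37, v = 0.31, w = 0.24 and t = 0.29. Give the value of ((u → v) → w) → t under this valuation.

u → v = min(1, 1 − 0.37 + 0.31) = min(1, 0.94) = 0.94
(u → v) → w = min(1, 1 − 0.94 + 0.24) = min(1, 0.30) = 0.30
((u → v) → w) → t = min(1, 1 − 0.30 + 0.29) = min(1, 0.99) = 0.99

0.99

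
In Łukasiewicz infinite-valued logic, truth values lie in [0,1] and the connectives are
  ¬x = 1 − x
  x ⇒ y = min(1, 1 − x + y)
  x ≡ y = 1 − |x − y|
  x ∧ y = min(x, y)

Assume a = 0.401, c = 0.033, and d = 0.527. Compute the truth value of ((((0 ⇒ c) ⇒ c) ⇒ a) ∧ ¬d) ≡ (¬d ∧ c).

0 ⇒ c = min(1, 1 − 0.000 + 0.033) = min(1, 1.033) = 1.000
(0 ⇒ c) ⇒ c = min(1, 1 − 1.000 + 0.033) = min(1, 0.033) = 0.033
((0 ⇒ c) ⇒ c) ⇒ a = min(1, 1 − 0.033 + 0.401) = min(1, 1.368) = 1.000
¬d = 1 − 0.527 = 0.473
(((0 ⇒ c) ⇒ c) ⇒ a) ∧ ¬d = min(1.000, 0.473) = 0.473
¬d ∧ c = min(0.473, 0.033) = 0.033
((((0 ⇒ c) ⇒ c) ⇒ a) ∧ ¬d) ≡ (¬d ∧ c) = 1 − |0.473 − 0.033| = 1 − 0.440 = 0.560

0.560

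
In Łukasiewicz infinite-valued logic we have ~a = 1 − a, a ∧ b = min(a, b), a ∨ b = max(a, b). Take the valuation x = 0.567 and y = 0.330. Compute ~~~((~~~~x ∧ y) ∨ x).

0.433

~x = 1 − 0.567 = 0.433
~~x = 1 − 0.433 = 0.567
~~~x = 1 − 0.567 = 0.433
~~~~x = 1 − 0.433 = 0.567
~~~~x ∧ y = min(0.567, 0.330) = 0.330
(~~~~x ∧ y) ∨ x = max(0.330, 0.567) = 0.567
~((~~~~x ∧ y) ∨ x) = 1 − 0.567 = 0.433
~~((~~~~x ∧ y) ∨ x) = 1 − 0.433 = 0.567
~~~((~~~~x ∧ y) ∨ x) = 1 − 0.567 = 0.433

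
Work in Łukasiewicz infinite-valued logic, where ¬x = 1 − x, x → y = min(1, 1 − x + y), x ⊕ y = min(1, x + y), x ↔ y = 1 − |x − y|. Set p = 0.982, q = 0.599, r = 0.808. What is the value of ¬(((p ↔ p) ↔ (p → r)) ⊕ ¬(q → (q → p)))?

p ↔ p = 1 − |0.982 − 0.982| = 1 − 0.000 = 1.000
p → r = min(1, 1 − 0.982 + 0.808) = min(1, 0.826) = 0.826
(p ↔ p) ↔ (p → r) = 1 − |1.000 − 0.826| = 1 − 0.174 = 0.826
q → p = min(1, 1 − 0.599 + 0.982) = min(1, 1.383) = 1.000
q → (q → p) = min(1, 1 − 0.599 + 1.000) = min(1, 1.401) = 1.000
¬(q → (q → p)) = 1 − 1.000 = 0.000
((p ↔ p) ↔ (p → r)) ⊕ ¬(q → (q → p)) = min(1, 0.826 + 0.000) = min(1, 0.826) = 0.826
¬(((p ↔ p) ↔ (p → r)) ⊕ ¬(q → (q → p))) = 1 − 0.826 = 0.174

0.174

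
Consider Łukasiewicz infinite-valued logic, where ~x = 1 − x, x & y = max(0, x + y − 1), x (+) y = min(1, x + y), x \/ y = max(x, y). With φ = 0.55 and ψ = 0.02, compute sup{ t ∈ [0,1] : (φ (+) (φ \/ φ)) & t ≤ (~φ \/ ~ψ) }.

0.98

φ \/ φ = max(0.55, 0.55) = 0.55
φ (+) (φ \/ φ) = min(1, 0.55 + 0.55) = min(1, 1.10) = 1.00
So the left factor is φ (+) (φ \/ φ) = 1.00.
~φ = 1 − 0.55 = 0.45
~ψ = 1 − 0.02 = 0.98
~φ \/ ~ψ = max(0.45, 0.98) = 0.98
So the right-hand bound is ~φ \/ ~ψ = 0.98.
The residuum of the Łukasiewicz t-norm gives the supremum: min(1, 1 − 1.00 + 0.98).
1 − 1.00 + 0.98 = 0.98, so t = min(1, 0.98) = 0.98.
Check: 1.00 & 0.98 = max(0, 0.98) = 0.98 ≤ 0.98.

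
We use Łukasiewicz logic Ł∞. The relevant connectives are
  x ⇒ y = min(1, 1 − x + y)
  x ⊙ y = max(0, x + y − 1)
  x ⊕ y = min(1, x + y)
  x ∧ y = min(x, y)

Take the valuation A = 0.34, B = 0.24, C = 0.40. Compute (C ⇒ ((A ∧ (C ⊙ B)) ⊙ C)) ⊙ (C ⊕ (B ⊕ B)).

C ⊙ B = max(0, 0.40 + 0.24 − 1) = max(0, -0.36) = 0.00
A ∧ (C ⊙ B) = min(0.34, 0.00) = 0.00
(A ∧ (C ⊙ B)) ⊙ C = max(0, 0.00 + 0.40 − 1) = max(0, -0.60) = 0.00
C ⇒ ((A ∧ (C ⊙ B)) ⊙ C) = min(1, 1 − 0.40 + 0.00) = min(1, 0.60) = 0.60
B ⊕ B = min(1, 0.24 + 0.24) = min(1, 0.48) = 0.48
C ⊕ (B ⊕ B) = min(1, 0.40 + 0.48) = min(1, 0.88) = 0.88
(C ⇒ ((A ∧ (C ⊙ B)) ⊙ C)) ⊙ (C ⊕ (B ⊕ B)) = max(0, 0.60 + 0.88 − 1) = max(0, 0.48) = 0.48

0.48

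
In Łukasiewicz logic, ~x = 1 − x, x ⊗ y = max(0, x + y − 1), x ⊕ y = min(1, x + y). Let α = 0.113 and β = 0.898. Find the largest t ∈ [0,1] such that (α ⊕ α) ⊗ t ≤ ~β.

α ⊕ α = min(1, 0.113 + 0.113) = min(1, 0.226) = 0.226
So the left factor is α ⊕ α = 0.226.
~β = 1 − 0.898 = 0.102
So the right-hand bound is ~β = 0.102.
The residuum of the Łukasiewicz t-norm gives the supremum: min(1, 1 − 0.226 + 0.102).
1 − 0.226 + 0.102 = 0.876, so t = min(1, 0.876) = 0.876.
Check: 0.226 ⊗ 0.876 = max(0, 0.102) = 0.102 ≤ 0.102.

0.876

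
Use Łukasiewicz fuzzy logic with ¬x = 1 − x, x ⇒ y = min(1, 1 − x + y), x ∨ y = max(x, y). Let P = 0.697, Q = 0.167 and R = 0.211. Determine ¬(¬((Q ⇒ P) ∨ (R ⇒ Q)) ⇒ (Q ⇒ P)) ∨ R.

Q ⇒ P = min(1, 1 − 0.167 + 0.697) = min(1, 1.530) = 1.000
R ⇒ Q = min(1, 1 − 0.211 + 0.167) = min(1, 0.956) = 0.956
(Q ⇒ P) ∨ (R ⇒ Q) = max(1.000, 0.956) = 1.000
¬((Q ⇒ P) ∨ (R ⇒ Q)) = 1 − 1.000 = 0.000
¬((Q ⇒ P) ∨ (R ⇒ Q)) ⇒ (Q ⇒ P) = min(1, 1 − 0.000 + 1.000) = min(1, 2.000) = 1.000
¬(¬((Q ⇒ P) ∨ (R ⇒ Q)) ⇒ (Q ⇒ P)) = 1 − 1.000 = 0.000
¬(¬((Q ⇒ P) ∨ (R ⇒ Q)) ⇒ (Q ⇒ P)) ∨ R = max(0.000, 0.211) = 0.211

0.211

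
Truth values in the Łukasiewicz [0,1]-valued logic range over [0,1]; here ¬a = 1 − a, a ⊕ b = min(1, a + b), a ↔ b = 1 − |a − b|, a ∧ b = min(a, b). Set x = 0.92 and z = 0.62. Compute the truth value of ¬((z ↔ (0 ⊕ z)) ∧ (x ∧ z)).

0.38

0 ⊕ z = min(1, 0.00 + 0.62) = min(1, 0.62) = 0.62
z ↔ (0 ⊕ z) = 1 − |0.62 − 0.62| = 1 − 0.00 = 1.00
x ∧ z = min(0.92, 0.62) = 0.62
(z ↔ (0 ⊕ z)) ∧ (x ∧ z) = min(1.00, 0.62) = 0.62
¬((z ↔ (0 ⊕ z)) ∧ (x ∧ z)) = 1 − 0.62 = 0.38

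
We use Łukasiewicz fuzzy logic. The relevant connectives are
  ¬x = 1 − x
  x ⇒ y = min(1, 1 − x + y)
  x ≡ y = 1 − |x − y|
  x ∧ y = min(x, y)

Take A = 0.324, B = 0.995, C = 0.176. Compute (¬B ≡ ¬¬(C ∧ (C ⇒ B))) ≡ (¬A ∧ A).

0.495

¬B = 1 − 0.995 = 0.005
C ⇒ B = min(1, 1 − 0.176 + 0.995) = min(1, 1.819) = 1.000
C ∧ (C ⇒ B) = min(0.176, 1.000) = 0.176
¬(C ∧ (C ⇒ B)) = 1 − 0.176 = 0.824
¬¬(C ∧ (C ⇒ B)) = 1 − 0.824 = 0.176
¬B ≡ ¬¬(C ∧ (C ⇒ B)) = 1 − |0.005 − 0.176| = 1 − 0.171 = 0.829
¬A = 1 − 0.324 = 0.676
¬A ∧ A = min(0.676, 0.324) = 0.324
(¬B ≡ ¬¬(C ∧ (C ⇒ B))) ≡ (¬A ∧ A) = 1 − |0.829 − 0.324| = 1 − 0.505 = 0.495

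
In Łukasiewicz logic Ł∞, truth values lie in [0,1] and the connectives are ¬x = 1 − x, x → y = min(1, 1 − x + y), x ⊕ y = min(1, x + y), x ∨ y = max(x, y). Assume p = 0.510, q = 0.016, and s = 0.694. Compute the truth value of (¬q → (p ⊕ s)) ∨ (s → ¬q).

1.000

¬q = 1 − 0.016 = 0.984
p ⊕ s = min(1, 0.510 + 0.694) = min(1, 1.204) = 1.000
¬q → (p ⊕ s) = min(1, 1 − 0.984 + 1.000) = min(1, 1.016) = 1.000
s → ¬q = min(1, 1 − 0.694 + 0.984) = min(1, 1.290) = 1.000
(¬q → (p ⊕ s)) ∨ (s → ¬q) = max(1.000, 1.000) = 1.000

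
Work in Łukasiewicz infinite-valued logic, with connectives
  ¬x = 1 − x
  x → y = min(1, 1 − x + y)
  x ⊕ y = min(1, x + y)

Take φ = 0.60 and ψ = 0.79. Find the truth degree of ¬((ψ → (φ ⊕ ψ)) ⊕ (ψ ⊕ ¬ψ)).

0.00

φ ⊕ ψ = min(1, 0.60 + 0.79) = min(1, 1.39) = 1.00
ψ → (φ ⊕ ψ) = min(1, 1 − 0.79 + 1.00) = min(1, 1.21) = 1.00
¬ψ = 1 − 0.79 = 0.21
ψ ⊕ ¬ψ = min(1, 0.79 + 0.21) = min(1, 1.00) = 1.00
(ψ → (φ ⊕ ψ)) ⊕ (ψ ⊕ ¬ψ) = min(1, 1.00 + 1.00) = min(1, 2.00) = 1.00
¬((ψ → (φ ⊕ ψ)) ⊕ (ψ ⊕ ¬ψ)) = 1 − 1.00 = 0.00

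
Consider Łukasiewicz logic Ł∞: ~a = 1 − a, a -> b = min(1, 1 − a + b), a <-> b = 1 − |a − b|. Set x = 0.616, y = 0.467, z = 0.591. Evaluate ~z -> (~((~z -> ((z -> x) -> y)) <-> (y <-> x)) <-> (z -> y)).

~z = 1 − 0.591 = 0.409
z -> x = min(1, 1 − 0.591 + 0.616) = min(1, 1.025) = 1.000
(z -> x) -> y = min(1, 1 − 1.000 + 0.467) = min(1, 0.467) = 0.467
~z -> ((z -> x) -> y) = min(1, 1 − 0.409 + 0.467) = min(1, 1.058) = 1.000
y <-> x = 1 − |0.467 − 0.616| = 1 − 0.149 = 0.851
(~z -> ((z -> x) -> y)) <-> (y <-> x) = 1 − |1.000 − 0.851| = 1 − 0.149 = 0.851
~((~z -> ((z -> x) -> y)) <-> (y <-> x)) = 1 − 0.851 = 0.149
z -> y = min(1, 1 − 0.591 + 0.467) = min(1, 0.876) = 0.876
~((~z -> ((z -> x) -> y)) <-> (y <-> x)) <-> (z -> y) = 1 − |0.149 − 0.876| = 1 − 0.727 = 0.273
~z -> (~((~z -> ((z -> x) -> y)) <-> (y <-> x)) <-> (z -> y)) = min(1, 1 − 0.409 + 0.273) = min(1, 0.864) = 0.864

0.864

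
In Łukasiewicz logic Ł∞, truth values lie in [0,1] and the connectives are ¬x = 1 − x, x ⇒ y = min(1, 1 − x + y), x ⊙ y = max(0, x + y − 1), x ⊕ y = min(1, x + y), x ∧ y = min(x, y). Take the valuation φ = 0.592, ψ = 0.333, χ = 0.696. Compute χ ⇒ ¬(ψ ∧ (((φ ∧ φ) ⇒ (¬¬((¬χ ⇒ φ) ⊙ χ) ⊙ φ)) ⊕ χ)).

φ ∧ φ = min(0.592, 0.592) = 0.592
¬χ = 1 − 0.696 = 0.304
¬χ ⇒ φ = min(1, 1 − 0.304 + 0.592) = min(1, 1.288) = 1.000
(¬χ ⇒ φ) ⊙ χ = max(0, 1.000 + 0.696 − 1) = max(0, 0.696) = 0.696
¬((¬χ ⇒ φ) ⊙ χ) = 1 − 0.696 = 0.304
¬¬((¬χ ⇒ φ) ⊙ χ) = 1 − 0.304 = 0.696
¬¬((¬χ ⇒ φ) ⊙ χ) ⊙ φ = max(0, 0.696 + 0.592 − 1) = max(0, 0.288) = 0.288
(φ ∧ φ) ⇒ (¬¬((¬χ ⇒ φ) ⊙ χ) ⊙ φ) = min(1, 1 − 0.592 + 0.288) = min(1, 0.696) = 0.696
((φ ∧ φ) ⇒ (¬¬((¬χ ⇒ φ) ⊙ χ) ⊙ φ)) ⊕ χ = min(1, 0.696 + 0.696) = min(1, 1.392) = 1.000
ψ ∧ (((φ ∧ φ) ⇒ (¬¬((¬χ ⇒ φ) ⊙ χ) ⊙ φ)) ⊕ χ) = min(0.333, 1.000) = 0.333
¬(ψ ∧ (((φ ∧ φ) ⇒ (¬¬((¬χ ⇒ φ) ⊙ χ) ⊙ φ)) ⊕ χ)) = 1 − 0.333 = 0.667
χ ⇒ ¬(ψ ∧ (((φ ∧ φ) ⇒ (¬¬((¬χ ⇒ φ) ⊙ χ) ⊙ φ)) ⊕ χ)) = min(1, 1 − 0.696 + 0.667) = min(1, 0.971) = 0.971

0.971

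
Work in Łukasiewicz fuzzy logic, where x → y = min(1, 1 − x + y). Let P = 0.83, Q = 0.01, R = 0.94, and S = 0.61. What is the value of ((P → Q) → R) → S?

P → Q = min(1, 1 − 0.83 + 0.01) = min(1, 0.18) = 0.18
(P → Q) → R = min(1, 1 − 0.18 + 0.94) = min(1, 1.76) = 1.00
((P → Q) → R) → S = min(1, 1 − 1.00 + 0.61) = min(1, 0.61) = 0.61

0.61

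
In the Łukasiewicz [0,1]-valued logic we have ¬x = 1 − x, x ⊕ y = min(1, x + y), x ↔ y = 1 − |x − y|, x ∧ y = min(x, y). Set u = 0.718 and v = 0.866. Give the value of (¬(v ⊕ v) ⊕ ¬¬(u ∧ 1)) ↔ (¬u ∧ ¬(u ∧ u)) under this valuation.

v ⊕ v = min(1, 0.866 + 0.866) = min(1, 1.732) = 1.000
¬(v ⊕ v) = 1 − 1.000 = 0.000
u ∧ 1 = min(0.718, 1.000) = 0.718
¬(u ∧ 1) = 1 − 0.718 = 0.282
¬¬(u ∧ 1) = 1 − 0.282 = 0.718
¬(v ⊕ v) ⊕ ¬¬(u ∧ 1) = min(1, 0.000 + 0.718) = min(1, 0.718) = 0.718
¬u = 1 − 0.718 = 0.282
u ∧ u = min(0.718, 0.718) = 0.718
¬(u ∧ u) = 1 − 0.718 = 0.282
¬u ∧ ¬(u ∧ u) = min(0.282, 0.282) = 0.282
(¬(v ⊕ v) ⊕ ¬¬(u ∧ 1)) ↔ (¬u ∧ ¬(u ∧ u)) = 1 − |0.718 − 0.282| = 1 − 0.436 = 0.564

0.564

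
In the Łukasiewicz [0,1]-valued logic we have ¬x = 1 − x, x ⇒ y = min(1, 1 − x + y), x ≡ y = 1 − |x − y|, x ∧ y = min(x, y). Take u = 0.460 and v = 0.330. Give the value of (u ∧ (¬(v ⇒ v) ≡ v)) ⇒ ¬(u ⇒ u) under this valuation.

0.540

v ⇒ v = min(1, 1 − 0.330 + 0.330) = min(1, 1.000) = 1.000
¬(v ⇒ v) = 1 − 1.000 = 0.000
¬(v ⇒ v) ≡ v = 1 − |0.000 − 0.330| = 1 − 0.330 = 0.670
u ∧ (¬(v ⇒ v) ≡ v) = min(0.460, 0.670) = 0.460
u ⇒ u = min(1, 1 − 0.460 + 0.460) = min(1, 1.000) = 1.000
¬(u ⇒ u) = 1 − 1.000 = 0.000
(u ∧ (¬(v ⇒ v) ≡ v)) ⇒ ¬(u ⇒ u) = min(1, 1 − 0.460 + 0.000) = min(1, 0.540) = 0.540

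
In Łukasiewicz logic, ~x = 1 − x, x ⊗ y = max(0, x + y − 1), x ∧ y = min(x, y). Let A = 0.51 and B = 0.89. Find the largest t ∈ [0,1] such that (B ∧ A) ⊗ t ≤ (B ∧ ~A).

0.98

B ∧ A = min(0.89, 0.51) = 0.51
So the left factor is B ∧ A = 0.51.
~A = 1 − 0.51 = 0.49
B ∧ ~A = min(0.89, 0.49) = 0.49
So the right-hand bound is B ∧ ~A = 0.49.
The residuum of the Łukasiewicz t-norm gives the supremum: min(1, 1 − 0.51 + 0.49).
1 − 0.51 + 0.49 = 0.98, so t = min(1, 0.98) = 0.98.
Check: 0.51 ⊗ 0.98 = max(0, 0.49) = 0.49 ≤ 0.49.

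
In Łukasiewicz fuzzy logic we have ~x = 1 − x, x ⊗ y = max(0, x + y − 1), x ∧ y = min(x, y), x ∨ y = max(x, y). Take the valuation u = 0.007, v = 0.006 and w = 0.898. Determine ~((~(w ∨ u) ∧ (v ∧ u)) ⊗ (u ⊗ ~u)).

1.000

w ∨ u = max(0.898, 0.007) = 0.898
~(w ∨ u) = 1 − 0.898 = 0.102
v ∧ u = min(0.006, 0.007) = 0.006
~(w ∨ u) ∧ (v ∧ u) = min(0.102, 0.006) = 0.006
~u = 1 − 0.007 = 0.993
u ⊗ ~u = max(0, 0.007 + 0.993 − 1) = max(0, 0.000) = 0.000
(~(w ∨ u) ∧ (v ∧ u)) ⊗ (u ⊗ ~u) = max(0, 0.006 + 0.000 − 1) = max(0, -0.994) = 0.000
~((~(w ∨ u) ∧ (v ∧ u)) ⊗ (u ⊗ ~u)) = 1 − 0.000 = 1.000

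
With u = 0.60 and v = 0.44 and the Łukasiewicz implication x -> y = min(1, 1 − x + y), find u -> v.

u -> v = min(1, 1 − 0.60 + 0.44) = min(1, 0.84) = 0.84
For comparison, the Gödel implication (1 if x ≤ y else y) would give 0.44.

0.84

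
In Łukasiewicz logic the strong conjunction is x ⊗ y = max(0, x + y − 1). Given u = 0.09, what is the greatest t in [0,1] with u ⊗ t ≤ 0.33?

1.00

The residuum of the Łukasiewicz t-norm gives the supremum: min(1, 1 − 0.09 + 0.33).
1 − 0.09 + 0.33 = 1.24, so t = min(1, 1.24) = 1.00.
Check: 0.09 ⊗ 1.00 = max(0, 0.09) = 0.09 ≤ 0.33.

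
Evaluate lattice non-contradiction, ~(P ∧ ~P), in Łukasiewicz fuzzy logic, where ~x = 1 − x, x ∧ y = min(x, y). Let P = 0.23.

0.77

~P = 1 − 0.23 = 0.77
P ∧ ~P = min(0.23, 0.77) = 0.23
~(P ∧ ~P) = 1 − 0.23 = 0.77
(The value 0.77 < 1 shows this instance is not satisfied; not a Ł∞-tautology — its value is 1 − min(a, 1−a).)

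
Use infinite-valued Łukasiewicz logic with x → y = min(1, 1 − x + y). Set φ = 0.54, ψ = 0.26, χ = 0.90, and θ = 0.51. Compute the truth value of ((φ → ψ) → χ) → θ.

φ → ψ = min(1, 1 − 0.54 + 0.26) = min(1, 0.72) = 0.72
(φ → ψ) → χ = min(1, 1 − 0.72 + 0.90) = min(1, 1.18) = 1.00
((φ → ψ) → χ) → θ = min(1, 1 − 1.00 + 0.51) = min(1, 0.51) = 0.51

0.51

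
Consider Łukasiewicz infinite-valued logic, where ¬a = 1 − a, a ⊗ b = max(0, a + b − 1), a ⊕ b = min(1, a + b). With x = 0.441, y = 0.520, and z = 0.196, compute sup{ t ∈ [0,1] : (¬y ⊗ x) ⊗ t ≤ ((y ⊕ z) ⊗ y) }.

¬y = 1 − 0.520 = 0.480
¬y ⊗ x = max(0, 0.480 + 0.441 − 1) = max(0, -0.079) = 0.000
So the left factor is ¬y ⊗ x = 0.000.
y ⊕ z = min(1, 0.520 + 0.196) = min(1, 0.716) = 0.716
(y ⊕ z) ⊗ y = max(0, 0.716 + 0.520 − 1) = max(0, 0.236) = 0.236
So the right-hand bound is (y ⊕ z) ⊗ y = 0.236.
The residuum of the Łukasiewicz t-norm gives the supremum: min(1, 1 − 0.000 + 0.236).
1 − 0.000 + 0.236 = 1.236, so t = min(1, 1.236) = 1.000.
Check: 0.000 ⊗ 1.000 = max(0, 0.000) = 0.000 ≤ 0.236.

1.000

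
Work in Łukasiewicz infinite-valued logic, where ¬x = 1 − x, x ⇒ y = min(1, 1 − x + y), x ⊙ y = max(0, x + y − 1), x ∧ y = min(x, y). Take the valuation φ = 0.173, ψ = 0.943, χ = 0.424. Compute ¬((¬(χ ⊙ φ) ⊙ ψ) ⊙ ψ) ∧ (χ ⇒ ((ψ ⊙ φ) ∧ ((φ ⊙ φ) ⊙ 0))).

0.114

χ ⊙ φ = max(0, 0.424 + 0.173 − 1) = max(0, -0.403) = 0.000
¬(χ ⊙ φ) = 1 − 0.000 = 1.000
¬(χ ⊙ φ) ⊙ ψ = max(0, 1.000 + 0.943 − 1) = max(0, 0.943) = 0.943
(¬(χ ⊙ φ) ⊙ ψ) ⊙ ψ = max(0, 0.943 + 0.943 − 1) = max(0, 0.886) = 0.886
¬((¬(χ ⊙ φ) ⊙ ψ) ⊙ ψ) = 1 − 0.886 = 0.114
ψ ⊙ φ = max(0, 0.943 + 0.173 − 1) = max(0, 0.116) = 0.116
φ ⊙ φ = max(0, 0.173 + 0.173 − 1) = max(0, -0.654) = 0.000
(φ ⊙ φ) ⊙ 0 = max(0, 0.000 + 0.000 − 1) = max(0, -1.000) = 0.000
(ψ ⊙ φ) ∧ ((φ ⊙ φ) ⊙ 0) = min(0.116, 0.000) = 0.000
χ ⇒ ((ψ ⊙ φ) ∧ ((φ ⊙ φ) ⊙ 0)) = min(1, 1 − 0.424 + 0.000) = min(1, 0.576) = 0.576
¬((¬(χ ⊙ φ) ⊙ ψ) ⊙ ψ) ∧ (χ ⇒ ((ψ ⊙ φ) ∧ ((φ ⊙ φ) ⊙ 0))) = min(0.114, 0.576) = 0.114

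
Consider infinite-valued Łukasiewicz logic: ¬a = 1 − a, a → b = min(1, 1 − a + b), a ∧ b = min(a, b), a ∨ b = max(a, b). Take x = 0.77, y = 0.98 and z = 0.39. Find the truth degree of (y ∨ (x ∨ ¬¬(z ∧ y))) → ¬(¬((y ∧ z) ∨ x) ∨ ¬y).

z ∧ y = min(0.39, 0.98) = 0.39
¬(z ∧ y) = 1 − 0.39 = 0.61
¬¬(z ∧ y) = 1 − 0.61 = 0.39
x ∨ ¬¬(z ∧ y) = max(0.77, 0.39) = 0.77
y ∨ (x ∨ ¬¬(z ∧ y)) = max(0.98, 0.77) = 0.98
y ∧ z = min(0.98, 0.39) = 0.39
(y ∧ z) ∨ x = max(0.39, 0.77) = 0.77
¬((y ∧ z) ∨ x) = 1 − 0.77 = 0.23
¬y = 1 − 0.98 = 0.02
¬((y ∧ z) ∨ x) ∨ ¬y = max(0.23, 0.02) = 0.23
¬(¬((y ∧ z) ∨ x) ∨ ¬y) = 1 − 0.23 = 0.77
(y ∨ (x ∨ ¬¬(z ∧ y))) → ¬(¬((y ∧ z) ∨ x) ∨ ¬y) = min(1, 1 − 0.98 + 0.77) = min(1, 0.79) = 0.79

0.79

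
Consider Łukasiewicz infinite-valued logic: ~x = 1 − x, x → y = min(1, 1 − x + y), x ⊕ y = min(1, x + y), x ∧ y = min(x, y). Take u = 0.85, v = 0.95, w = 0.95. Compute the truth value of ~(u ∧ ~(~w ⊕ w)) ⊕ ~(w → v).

~w = 1 − 0.95 = 0.05
~w ⊕ w = min(1, 0.05 + 0.95) = min(1, 1.00) = 1.00
~(~w ⊕ w) = 1 − 1.00 = 0.00
u ∧ ~(~w ⊕ w) = min(0.85, 0.00) = 0.00
~(u ∧ ~(~w ⊕ w)) = 1 − 0.00 = 1.00
w → v = min(1, 1 − 0.95 + 0.95) = min(1, 1.00) = 1.00
~(w → v) = 1 − 1.00 = 0.00
~(u ∧ ~(~w ⊕ w)) ⊕ ~(w → v) = min(1, 1.00 + 0.00) = min(1, 1.00) = 1.00

1.00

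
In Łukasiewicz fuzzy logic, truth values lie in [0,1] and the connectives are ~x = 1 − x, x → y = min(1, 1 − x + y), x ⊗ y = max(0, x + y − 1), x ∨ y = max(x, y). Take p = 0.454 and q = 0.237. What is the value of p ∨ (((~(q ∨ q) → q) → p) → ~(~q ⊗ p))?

q ∨ q = max(0.237, 0.237) = 0.237
~(q ∨ q) = 1 − 0.237 = 0.763
~(q ∨ q) → q = min(1, 1 − 0.763 + 0.237) = min(1, 0.474) = 0.474
(~(q ∨ q) → q) → p = min(1, 1 − 0.474 + 0.454) = min(1, 0.980) = 0.980
~q = 1 − 0.237 = 0.763
~q ⊗ p = max(0, 0.763 + 0.454 − 1) = max(0, 0.217) = 0.217
~(~q ⊗ p) = 1 − 0.217 = 0.783
((~(q ∨ q) → q) → p) → ~(~q ⊗ p) = min(1, 1 − 0.980 + 0.783) = min(1, 0.803) = 0.803
p ∨ (((~(q ∨ q) → q) → p) → ~(~q ⊗ p)) = max(0.454, 0.803) = 0.803

0.803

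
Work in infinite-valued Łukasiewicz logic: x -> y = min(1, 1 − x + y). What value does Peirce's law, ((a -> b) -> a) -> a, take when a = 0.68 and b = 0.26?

0.68

a -> b = min(1, 1 − 0.68 + 0.26) = min(1, 0.58) = 0.58
(a -> b) -> a = min(1, 1 − 0.58 + 0.68) = min(1, 1.10) = 1.00
((a -> b) -> a) -> a = min(1, 1 − 1.00 + 0.68) = min(1, 0.68) = 0.68
(The value 0.68 < 1 shows this instance is not satisfied; not a Ł∞-tautology in general.)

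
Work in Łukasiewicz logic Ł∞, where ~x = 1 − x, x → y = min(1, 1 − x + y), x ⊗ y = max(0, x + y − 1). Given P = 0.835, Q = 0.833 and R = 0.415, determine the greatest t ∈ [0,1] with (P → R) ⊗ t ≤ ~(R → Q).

0.420

P → R = min(1, 1 − 0.835 + 0.415) = min(1, 0.580) = 0.580
So the left factor is P → R = 0.580.
R → Q = min(1, 1 − 0.415 + 0.833) = min(1, 1.418) = 1.000
~(R → Q) = 1 − 1.000 = 0.000
So the right-hand bound is ~(R → Q) = 0.000.
The residuum of the Łukasiewicz t-norm gives the supremum: min(1, 1 − 0.580 + 0.000).
1 − 0.580 + 0.000 = 0.420, so t = min(1, 0.420) = 0.420.
Check: 0.580 ⊗ 0.420 = max(0, 0.000) = 0.000 ≤ 0.000.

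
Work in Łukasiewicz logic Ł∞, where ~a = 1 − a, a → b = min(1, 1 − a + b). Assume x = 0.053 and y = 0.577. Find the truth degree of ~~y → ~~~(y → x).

0.947

~y = 1 − 0.577 = 0.423
~~y = 1 − 0.423 = 0.577
y → x = min(1, 1 − 0.577 + 0.053) = min(1, 0.476) = 0.476
~(y → x) = 1 − 0.476 = 0.524
~~(y → x) = 1 − 0.524 = 0.476
~~~(y → x) = 1 − 0.476 = 0.524
~~y → ~~~(y → x) = min(1, 1 − 0.577 + 0.524) = min(1, 0.947) = 0.947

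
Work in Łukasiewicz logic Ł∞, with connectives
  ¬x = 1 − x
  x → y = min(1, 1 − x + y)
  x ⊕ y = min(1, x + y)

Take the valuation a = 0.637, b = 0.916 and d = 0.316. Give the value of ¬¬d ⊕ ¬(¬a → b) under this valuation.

0.316

¬d = 1 − 0.316 = 0.684
¬¬d = 1 − 0.684 = 0.316
¬a = 1 − 0.637 = 0.363
¬a → b = min(1, 1 − 0.363 + 0.916) = min(1, 1.553) = 1.000
¬(¬a → b) = 1 − 1.000 = 0.000
¬¬d ⊕ ¬(¬a → b) = min(1, 0.316 + 0.000) = min(1, 0.316) = 0.316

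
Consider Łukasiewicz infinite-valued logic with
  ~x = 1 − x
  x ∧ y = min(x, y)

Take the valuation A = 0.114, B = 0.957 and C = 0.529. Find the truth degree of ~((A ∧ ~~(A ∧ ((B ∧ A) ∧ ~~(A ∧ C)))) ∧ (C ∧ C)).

B ∧ A = min(0.957, 0.114) = 0.114
A ∧ C = min(0.114, 0.529) = 0.114
~(A ∧ C) = 1 − 0.114 = 0.886
~~(A ∧ C) = 1 − 0.886 = 0.114
(B ∧ A) ∧ ~~(A ∧ C) = min(0.114, 0.114) = 0.114
A ∧ ((B ∧ A) ∧ ~~(A ∧ C)) = min(0.114, 0.114) = 0.114
~(A ∧ ((B ∧ A) ∧ ~~(A ∧ C))) = 1 − 0.114 = 0.886
~~(A ∧ ((B ∧ A) ∧ ~~(A ∧ C))) = 1 − 0.886 = 0.114
A ∧ ~~(A ∧ ((B ∧ A) ∧ ~~(A ∧ C))) = min(0.114, 0.114) = 0.114
C ∧ C = min(0.529, 0.529) = 0.529
(A ∧ ~~(A ∧ ((B ∧ A) ∧ ~~(A ∧ C)))) ∧ (C ∧ C) = min(0.114, 0.529) = 0.114
~((A ∧ ~~(A ∧ ((B ∧ A) ∧ ~~(A ∧ C)))) ∧ (C ∧ C)) = 1 − 0.114 = 0.886

0.886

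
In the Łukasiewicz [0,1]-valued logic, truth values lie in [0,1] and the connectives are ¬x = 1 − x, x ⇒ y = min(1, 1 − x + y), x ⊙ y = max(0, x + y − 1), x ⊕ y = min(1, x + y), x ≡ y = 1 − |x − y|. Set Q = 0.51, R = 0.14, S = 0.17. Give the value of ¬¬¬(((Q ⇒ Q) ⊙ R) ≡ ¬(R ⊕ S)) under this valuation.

0.55

Q ⇒ Q = min(1, 1 − 0.51 + 0.51) = min(1, 1.00) = 1.00
(Q ⇒ Q) ⊙ R = max(0, 1.00 + 0.14 − 1) = max(0, 0.14) = 0.14
R ⊕ S = min(1, 0.14 + 0.17) = min(1, 0.31) = 0.31
¬(R ⊕ S) = 1 − 0.31 = 0.69
((Q ⇒ Q) ⊙ R) ≡ ¬(R ⊕ S) = 1 − |0.14 − 0.69| = 1 − 0.55 = 0.45
¬(((Q ⇒ Q) ⊙ R) ≡ ¬(R ⊕ S)) = 1 − 0.45 = 0.55
¬¬(((Q ⇒ Q) ⊙ R) ≡ ¬(R ⊕ S)) = 1 − 0.55 = 0.45
¬¬¬(((Q ⇒ Q) ⊙ R) ≡ ¬(R ⊕ S)) = 1 − 0.45 = 0.55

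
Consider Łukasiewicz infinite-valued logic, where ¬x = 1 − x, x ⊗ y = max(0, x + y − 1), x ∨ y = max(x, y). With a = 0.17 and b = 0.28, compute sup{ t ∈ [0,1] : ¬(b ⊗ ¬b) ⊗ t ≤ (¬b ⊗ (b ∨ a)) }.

¬b = 1 − 0.28 = 0.72
b ⊗ ¬b = max(0, 0.28 + 0.72 − 1) = max(0, 0.00) = 0.00
¬(b ⊗ ¬b) = 1 − 0.00 = 1.00
So the left factor is ¬(b ⊗ ¬b) = 1.00.
b ∨ a = max(0.28, 0.17) = 0.28
¬b ⊗ (b ∨ a) = max(0, 0.72 + 0.28 − 1) = max(0, 0.00) = 0.00
So the right-hand bound is ¬b ⊗ (b ∨ a) = 0.00.
The residuum of the Łukasiewicz t-norm gives the supremum: min(1, 1 − 1.00 + 0.00).
1 − 1.00 + 0.00 = 0.00, so t = min(1, 0.00) = 0.00.
Check: 1.00 ⊗ 0.00 = max(0, 0.00) = 0.00 ≤ 0.00.

0.00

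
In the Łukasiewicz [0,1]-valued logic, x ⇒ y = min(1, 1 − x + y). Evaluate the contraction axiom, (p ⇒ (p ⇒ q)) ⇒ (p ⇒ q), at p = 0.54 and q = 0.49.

0.95

p ⇒ q = min(1, 1 − 0.54 + 0.49) = min(1, 0.95) = 0.95
p ⇒ (p ⇒ q) = min(1, 1 − 0.54 + 0.95) = min(1, 1.41) = 1.00
(p ⇒ (p ⇒ q)) ⇒ (p ⇒ q) = min(1, 1 − 1.00 + 0.95) = min(1, 0.95) = 0.95
(The value 0.95 < 1 shows this instance is not satisfied; fails in Ł∞ (the t-norm is not idempotent).)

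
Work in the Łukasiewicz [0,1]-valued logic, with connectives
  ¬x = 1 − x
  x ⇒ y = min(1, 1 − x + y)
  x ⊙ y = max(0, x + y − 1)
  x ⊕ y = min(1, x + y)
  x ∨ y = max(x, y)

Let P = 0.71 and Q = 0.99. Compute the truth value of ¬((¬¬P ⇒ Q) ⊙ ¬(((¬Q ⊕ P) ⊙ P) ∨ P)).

0.71

¬P = 1 − 0.71 = 0.29
¬¬P = 1 − 0.29 = 0.71
¬¬P ⇒ Q = min(1, 1 − 0.71 + 0.99) = min(1, 1.28) = 1.00
¬Q = 1 − 0.99 = 0.01
¬Q ⊕ P = min(1, 0.01 + 0.71) = min(1, 0.72) = 0.72
(¬Q ⊕ P) ⊙ P = max(0, 0.72 + 0.71 − 1) = max(0, 0.43) = 0.43
((¬Q ⊕ P) ⊙ P) ∨ P = max(0.43, 0.71) = 0.71
¬(((¬Q ⊕ P) ⊙ P) ∨ P) = 1 − 0.71 = 0.29
(¬¬P ⇒ Q) ⊙ ¬(((¬Q ⊕ P) ⊙ P) ∨ P) = max(0, 1.00 + 0.29 − 1) = max(0, 0.29) = 0.29
¬((¬¬P ⇒ Q) ⊙ ¬(((¬Q ⊕ P) ⊙ P) ∨ P)) = 1 − 0.29 = 0.71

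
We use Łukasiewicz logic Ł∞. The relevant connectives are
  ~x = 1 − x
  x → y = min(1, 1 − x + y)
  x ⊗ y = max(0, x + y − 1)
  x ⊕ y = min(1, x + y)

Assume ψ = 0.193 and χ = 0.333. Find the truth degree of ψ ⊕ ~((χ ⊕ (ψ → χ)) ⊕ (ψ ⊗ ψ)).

0.193

ψ → χ = min(1, 1 − 0.193 + 0.333) = min(1, 1.140) = 1.000
χ ⊕ (ψ → χ) = min(1, 0.333 + 1.000) = min(1, 1.333) = 1.000
ψ ⊗ ψ = max(0, 0.193 + 0.193 − 1) = max(0, -0.614) = 0.000
(χ ⊕ (ψ → χ)) ⊕ (ψ ⊗ ψ) = min(1, 1.000 + 0.000) = min(1, 1.000) = 1.000
~((χ ⊕ (ψ → χ)) ⊕ (ψ ⊗ ψ)) = 1 − 1.000 = 0.000
ψ ⊕ ~((χ ⊕ (ψ → χ)) ⊕ (ψ ⊗ ψ)) = min(1, 0.193 + 0.000) = min(1, 0.193) = 0.193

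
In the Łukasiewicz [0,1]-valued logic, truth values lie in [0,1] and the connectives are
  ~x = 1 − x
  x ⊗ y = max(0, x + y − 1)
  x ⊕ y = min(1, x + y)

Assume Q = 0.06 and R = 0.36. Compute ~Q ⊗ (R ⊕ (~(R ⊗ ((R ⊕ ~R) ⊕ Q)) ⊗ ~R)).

0.58

~Q = 1 − 0.06 = 0.94
~R = 1 − 0.36 = 0.64
R ⊕ ~R = min(1, 0.36 + 0.64) = min(1, 1.00) = 1.00
(R ⊕ ~R) ⊕ Q = min(1, 1.00 + 0.06) = min(1, 1.06) = 1.00
R ⊗ ((R ⊕ ~R) ⊕ Q) = max(0, 0.36 + 1.00 − 1) = max(0, 0.36) = 0.36
~(R ⊗ ((R ⊕ ~R) ⊕ Q)) = 1 − 0.36 = 0.64
~(R ⊗ ((R ⊕ ~R) ⊕ Q)) ⊗ ~R = max(0, 0.64 + 0.64 − 1) = max(0, 0.28) = 0.28
R ⊕ (~(R ⊗ ((R ⊕ ~R) ⊕ Q)) ⊗ ~R) = min(1, 0.36 + 0.28) = min(1, 0.64) = 0.64
~Q ⊗ (R ⊕ (~(R ⊗ ((R ⊕ ~R) ⊕ Q)) ⊗ ~R)) = max(0, 0.94 + 0.64 − 1) = max(0, 0.58) = 0.58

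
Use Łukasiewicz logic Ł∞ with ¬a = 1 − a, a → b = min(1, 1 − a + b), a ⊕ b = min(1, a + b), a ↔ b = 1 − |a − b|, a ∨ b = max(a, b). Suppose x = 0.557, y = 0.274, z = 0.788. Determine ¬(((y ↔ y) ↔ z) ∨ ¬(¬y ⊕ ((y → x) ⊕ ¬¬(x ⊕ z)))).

0.212

y ↔ y = 1 − |0.274 − 0.274| = 1 − 0.000 = 1.000
(y ↔ y) ↔ z = 1 − |1.000 − 0.788| = 1 − 0.212 = 0.788
¬y = 1 − 0.274 = 0.726
y → x = min(1, 1 − 0.274 + 0.557) = min(1, 1.283) = 1.000
x ⊕ z = min(1, 0.557 + 0.788) = min(1, 1.345) = 1.000
¬(x ⊕ z) = 1 − 1.000 = 0.000
¬¬(x ⊕ z) = 1 − 0.000 = 1.000
(y → x) ⊕ ¬¬(x ⊕ z) = min(1, 1.000 + 1.000) = min(1, 2.000) = 1.000
¬y ⊕ ((y → x) ⊕ ¬¬(x ⊕ z)) = min(1, 0.726 + 1.000) = min(1, 1.726) = 1.000
¬(¬y ⊕ ((y → x) ⊕ ¬¬(x ⊕ z))) = 1 − 1.000 = 0.000
((y ↔ y) ↔ z) ∨ ¬(¬y ⊕ ((y → x) ⊕ ¬¬(x ⊕ z))) = max(0.788, 0.000) = 0.788
¬(((y ↔ y) ↔ z) ∨ ¬(¬y ⊕ ((y → x) ⊕ ¬¬(x ⊕ z)))) = 1 − 0.788 = 0.212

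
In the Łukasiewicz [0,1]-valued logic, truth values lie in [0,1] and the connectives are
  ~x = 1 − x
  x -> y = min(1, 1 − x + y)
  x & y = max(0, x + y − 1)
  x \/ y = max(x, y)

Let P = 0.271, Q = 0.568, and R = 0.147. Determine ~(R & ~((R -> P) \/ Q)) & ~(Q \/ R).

R -> P = min(1, 1 − 0.147 + 0.271) = min(1, 1.124) = 1.000
(R -> P) \/ Q = max(1.000, 0.568) = 1.000
~((R -> P) \/ Q) = 1 − 1.000 = 0.000
R & ~((R -> P) \/ Q) = max(0, 0.147 + 0.000 − 1) = max(0, -0.853) = 0.000
~(R & ~((R -> P) \/ Q)) = 1 − 0.000 = 1.000
Q \/ R = max(0.568, 0.147) = 0.568
~(Q \/ R) = 1 − 0.568 = 0.432
~(R & ~((R -> P) \/ Q)) & ~(Q \/ R) = max(0, 1.000 + 0.432 − 1) = max(0, 0.432) = 0.432

0.432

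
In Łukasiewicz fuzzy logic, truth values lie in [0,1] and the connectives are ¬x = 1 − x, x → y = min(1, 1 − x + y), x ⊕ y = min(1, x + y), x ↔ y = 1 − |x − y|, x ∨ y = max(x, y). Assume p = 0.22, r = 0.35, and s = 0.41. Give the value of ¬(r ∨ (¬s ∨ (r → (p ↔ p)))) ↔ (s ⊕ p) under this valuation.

¬s = 1 − 0.41 = 0.59
p ↔ p = 1 − |0.22 − 0.22| = 1 − 0.00 = 1.00
r → (p ↔ p) = min(1, 1 − 0.35 + 1.00) = min(1, 1.65) = 1.00
¬s ∨ (r → (p ↔ p)) = max(0.59, 1.00) = 1.00
r ∨ (¬s ∨ (r → (p ↔ p))) = max(0.35, 1.00) = 1.00
¬(r ∨ (¬s ∨ (r → (p ↔ p)))) = 1 − 1.00 = 0.00
s ⊕ p = min(1, 0.41 + 0.22) = min(1, 0.63) = 0.63
¬(r ∨ (¬s ∨ (r → (p ↔ p)))) ↔ (s ⊕ p) = 1 − |0.00 − 0.63| = 1 − 0.63 = 0.37

0.37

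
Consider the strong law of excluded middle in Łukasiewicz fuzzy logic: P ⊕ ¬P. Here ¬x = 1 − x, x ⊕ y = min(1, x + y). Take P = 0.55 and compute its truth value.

¬P = 1 − 0.55 = 0.45
P ⊕ ¬P = min(1, 0.55 + 0.45) = min(1, 1.00) = 1.00
(As expected: always 1 in Ł∞ since a ⊕ (1−a) = 1.)

1.00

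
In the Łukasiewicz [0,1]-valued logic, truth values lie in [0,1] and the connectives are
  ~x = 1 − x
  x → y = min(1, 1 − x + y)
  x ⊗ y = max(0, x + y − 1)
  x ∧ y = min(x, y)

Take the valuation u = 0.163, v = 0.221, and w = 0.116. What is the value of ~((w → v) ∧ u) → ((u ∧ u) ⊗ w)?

0.163

w → v = min(1, 1 − 0.116 + 0.221) = min(1, 1.105) = 1.000
(w → v) ∧ u = min(1.000, 0.163) = 0.163
~((w → v) ∧ u) = 1 − 0.163 = 0.837
u ∧ u = min(0.163, 0.163) = 0.163
(u ∧ u) ⊗ w = max(0, 0.163 + 0.116 − 1) = max(0, -0.721) = 0.000
~((w → v) ∧ u) → ((u ∧ u) ⊗ w) = min(1, 1 − 0.837 + 0.000) = min(1, 0.163) = 0.163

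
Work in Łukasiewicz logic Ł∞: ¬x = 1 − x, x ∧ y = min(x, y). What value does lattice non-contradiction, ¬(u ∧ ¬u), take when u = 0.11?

¬u = 1 − 0.11 = 0.89
u ∧ ¬u = min(0.11, 0.89) = 0.11
¬(u ∧ ¬u) = 1 − 0.11 = 0.89
(The value 0.89 < 1 shows this instance is not satisfied; not a Ł∞-tautology — its value is 1 − min(a, 1−a).)

0.89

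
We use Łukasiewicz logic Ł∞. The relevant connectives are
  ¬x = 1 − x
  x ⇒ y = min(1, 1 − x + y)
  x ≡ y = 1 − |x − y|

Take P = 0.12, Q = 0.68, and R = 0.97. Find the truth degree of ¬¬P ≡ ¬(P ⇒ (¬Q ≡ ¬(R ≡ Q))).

¬P = 1 − 0.12 = 0.88
¬¬P = 1 − 0.88 = 0.12
¬Q = 1 − 0.68 = 0.32
R ≡ Q = 1 − |0.97 − 0.68| = 1 − 0.29 = 0.71
¬(R ≡ Q) = 1 − 0.71 = 0.29
¬Q ≡ ¬(R ≡ Q) = 1 − |0.32 − 0.29| = 1 − 0.03 = 0.97
P ⇒ (¬Q ≡ ¬(R ≡ Q)) = min(1, 1 − 0.12 + 0.97) = min(1, 1.85) = 1.00
¬(P ⇒ (¬Q ≡ ¬(R ≡ Q))) = 1 − 1.00 = 0.00
¬¬P ≡ ¬(P ⇒ (¬Q ≡ ¬(R ≡ Q))) = 1 − |0.12 − 0.00| = 1 − 0.12 = 0.88

0.88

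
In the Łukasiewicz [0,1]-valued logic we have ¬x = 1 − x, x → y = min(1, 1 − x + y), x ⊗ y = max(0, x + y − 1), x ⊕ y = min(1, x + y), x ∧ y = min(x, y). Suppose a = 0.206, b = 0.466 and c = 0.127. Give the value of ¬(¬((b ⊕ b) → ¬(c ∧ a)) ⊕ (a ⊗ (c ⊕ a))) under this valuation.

b ⊕ b = min(1, 0.466 + 0.466) = min(1, 0.932) = 0.932
c ∧ a = min(0.127, 0.206) = 0.127
¬(c ∧ a) = 1 − 0.127 = 0.873
(b ⊕ b) → ¬(c ∧ a) = min(1, 1 − 0.932 + 0.873) = min(1, 0.941) = 0.941
¬((b ⊕ b) → ¬(c ∧ a)) = 1 − 0.941 = 0.059
c ⊕ a = min(1, 0.127 + 0.206) = min(1, 0.333) = 0.333
a ⊗ (c ⊕ a) = max(0, 0.206 + 0.333 − 1) = max(0, -0.461) = 0.000
¬((b ⊕ b) → ¬(c ∧ a)) ⊕ (a ⊗ (c ⊕ a)) = min(1, 0.059 + 0.000) = min(1, 0.059) = 0.059
¬(¬((b ⊕ b) → ¬(c ∧ a)) ⊕ (a ⊗ (c ⊕ a))) = 1 − 0.059 = 0.941

0.941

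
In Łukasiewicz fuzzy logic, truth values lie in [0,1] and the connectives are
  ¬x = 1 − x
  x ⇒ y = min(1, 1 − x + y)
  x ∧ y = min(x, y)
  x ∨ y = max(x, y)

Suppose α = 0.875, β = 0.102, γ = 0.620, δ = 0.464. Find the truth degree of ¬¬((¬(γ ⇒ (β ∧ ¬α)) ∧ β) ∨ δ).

0.464

¬α = 1 − 0.875 = 0.125
β ∧ ¬α = min(0.102, 0.125) = 0.102
γ ⇒ (β ∧ ¬α) = min(1, 1 − 0.620 + 0.102) = min(1, 0.482) = 0.482
¬(γ ⇒ (β ∧ ¬α)) = 1 − 0.482 = 0.518
¬(γ ⇒ (β ∧ ¬α)) ∧ β = min(0.518, 0.102) = 0.102
(¬(γ ⇒ (β ∧ ¬α)) ∧ β) ∨ δ = max(0.102, 0.464) = 0.464
¬((¬(γ ⇒ (β ∧ ¬α)) ∧ β) ∨ δ) = 1 − 0.464 = 0.536
¬¬((¬(γ ⇒ (β ∧ ¬α)) ∧ β) ∨ δ) = 1 − 0.536 = 0.464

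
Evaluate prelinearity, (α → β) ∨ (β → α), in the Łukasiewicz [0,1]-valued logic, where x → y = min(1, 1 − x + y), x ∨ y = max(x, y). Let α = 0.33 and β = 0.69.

α → β = min(1, 1 − 0.33 + 0.69) = min(1, 1.36) = 1.00
β → α = min(1, 1 − 0.69 + 0.33) = min(1, 0.64) = 0.64
(α → β) ∨ (β → α) = max(1.00, 0.64) = 1.00
(As expected: a Ł∞-tautology — holds in every MV-chain.)

1.00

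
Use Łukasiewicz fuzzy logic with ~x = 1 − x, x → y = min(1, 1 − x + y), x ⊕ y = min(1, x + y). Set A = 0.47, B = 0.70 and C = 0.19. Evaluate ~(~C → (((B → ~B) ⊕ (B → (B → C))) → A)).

0.34

~C = 1 − 0.19 = 0.81
~B = 1 − 0.70 = 0.30
B → ~B = min(1, 1 − 0.70 + 0.30) = min(1, 0.60) = 0.60
B → C = min(1, 1 − 0.70 + 0.19) = min(1, 0.49) = 0.49
B → (B → C) = min(1, 1 − 0.70 + 0.49) = min(1, 0.79) = 0.79
(B → ~B) ⊕ (B → (B → C)) = min(1, 0.60 + 0.79) = min(1, 1.39) = 1.00
((B → ~B) ⊕ (B → (B → C))) → A = min(1, 1 − 1.00 + 0.47) = min(1, 0.47) = 0.47
~C → (((B → ~B) ⊕ (B → (B → C))) → A) = min(1, 1 − 0.81 + 0.47) = min(1, 0.66) = 0.66
~(~C → (((B → ~B) ⊕ (B → (B → C))) → A)) = 1 − 0.66 = 0.34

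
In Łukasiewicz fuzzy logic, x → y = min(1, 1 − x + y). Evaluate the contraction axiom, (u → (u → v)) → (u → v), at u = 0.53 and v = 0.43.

u → v = min(1, 1 − 0.53 + 0.43) = min(1, 0.90) = 0.90
u → (u → v) = min(1, 1 − 0.53 + 0.90) = min(1, 1.37) = 1.00
(u → (u → v)) → (u → v) = min(1, 1 − 1.00 + 0.90) = min(1, 0.90) = 0.90
(The value 0.90 < 1 shows this instance is not satisfied; fails in Ł∞ (the t-norm is not idempotent).)

0.90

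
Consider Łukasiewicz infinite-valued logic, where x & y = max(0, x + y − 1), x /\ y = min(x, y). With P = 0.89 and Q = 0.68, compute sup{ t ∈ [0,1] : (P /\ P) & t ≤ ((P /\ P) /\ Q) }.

0.79

P /\ P = min(0.89, 0.89) = 0.89
So the left factor is P /\ P = 0.89.
(P /\ P) /\ Q = min(0.89, 0.68) = 0.68
So the right-hand bound is (P /\ P) /\ Q = 0.68.
The residuum of the Łukasiewicz t-norm gives the supremum: min(1, 1 − 0.89 + 0.68).
1 − 0.89 + 0.68 = 0.79, so t = min(1, 0.79) = 0.79.
Check: 0.89 & 0.79 = max(0, 0.68) = 0.68 ≤ 0.68.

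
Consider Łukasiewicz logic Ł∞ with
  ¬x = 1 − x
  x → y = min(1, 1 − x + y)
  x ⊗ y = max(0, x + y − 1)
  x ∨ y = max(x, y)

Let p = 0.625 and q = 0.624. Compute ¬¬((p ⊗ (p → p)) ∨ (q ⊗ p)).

p → p = min(1, 1 − 0.625 + 0.625) = min(1, 1.000) = 1.000
p ⊗ (p → p) = max(0, 0.625 + 1.000 − 1) = max(0, 0.625) = 0.625
q ⊗ p = max(0, 0.624 + 0.625 − 1) = max(0, 0.249) = 0.249
(p ⊗ (p → p)) ∨ (q ⊗ p) = max(0.625, 0.249) = 0.625
¬((p ⊗ (p → p)) ∨ (q ⊗ p)) = 1 − 0.625 = 0.375
¬¬((p ⊗ (p → p)) ∨ (q ⊗ p)) = 1 − 0.375 = 0.625

0.625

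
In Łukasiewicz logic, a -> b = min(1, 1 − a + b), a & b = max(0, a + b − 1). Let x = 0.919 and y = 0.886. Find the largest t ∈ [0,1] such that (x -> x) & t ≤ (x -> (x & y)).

x -> x = min(1, 1 − 0.919 + 0.919) = min(1, 1.000) = 1.000
So the left factor is x -> x = 1.000.
x & y = max(0, 0.919 + 0.886 − 1) = max(0, 0.805) = 0.805
x -> (x & y) = min(1, 1 − 0.919 + 0.805) = min(1, 0.886) = 0.886
So the right-hand bound is x -> (x & y) = 0.886.
The residuum of the Łukasiewicz t-norm gives the supremum: min(1, 1 − 1.000 + 0.886).
1 − 1.000 + 0.886 = 0.886, so t = min(1, 0.886) = 0.886.
Check: 1.000 & 0.886 = max(0, 0.886) = 0.886 ≤ 0.886.

0.886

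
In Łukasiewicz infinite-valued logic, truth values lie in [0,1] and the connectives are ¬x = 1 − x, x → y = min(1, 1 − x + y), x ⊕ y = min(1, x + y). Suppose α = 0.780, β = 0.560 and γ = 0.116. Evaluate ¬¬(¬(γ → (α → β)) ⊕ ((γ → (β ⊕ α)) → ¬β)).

α → β = min(1, 1 − 0.780 + 0.560) = min(1, 0.780) = 0.780
γ → (α → β) = min(1, 1 − 0.116 + 0.780) = min(1, 1.664) = 1.000
¬(γ → (α → β)) = 1 − 1.000 = 0.000
β ⊕ α = min(1, 0.560 + 0.780) = min(1, 1.340) = 1.000
γ → (β ⊕ α) = min(1, 1 − 0.116 + 1.000) = min(1, 1.884) = 1.000
¬β = 1 − 0.560 = 0.440
(γ → (β ⊕ α)) → ¬β = min(1, 1 − 1.000 + 0.440) = min(1, 0.440) = 0.440
¬(γ → (α → β)) ⊕ ((γ → (β ⊕ α)) → ¬β) = min(1, 0.000 + 0.440) = min(1, 0.440) = 0.440
¬(¬(γ → (α → β)) ⊕ ((γ → (β ⊕ α)) → ¬β)) = 1 − 0.440 = 0.560
¬¬(¬(γ → (α → β)) ⊕ ((γ → (β ⊕ α)) → ¬β)) = 1 − 0.560 = 0.440

0.440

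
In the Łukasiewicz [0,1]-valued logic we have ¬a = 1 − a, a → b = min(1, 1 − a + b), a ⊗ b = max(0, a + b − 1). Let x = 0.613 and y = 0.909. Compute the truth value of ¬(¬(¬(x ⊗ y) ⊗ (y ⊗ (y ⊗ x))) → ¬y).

0.909

x ⊗ y = max(0, 0.613 + 0.909 − 1) = max(0, 0.522) = 0.522
¬(x ⊗ y) = 1 − 0.522 = 0.478
y ⊗ x = max(0, 0.909 + 0.613 − 1) = max(0, 0.522) = 0.522
y ⊗ (y ⊗ x) = max(0, 0.909 + 0.522 − 1) = max(0, 0.431) = 0.431
¬(x ⊗ y) ⊗ (y ⊗ (y ⊗ x)) = max(0, 0.478 + 0.431 − 1) = max(0, -0.091) = 0.000
¬(¬(x ⊗ y) ⊗ (y ⊗ (y ⊗ x))) = 1 − 0.000 = 1.000
¬y = 1 − 0.909 = 0.091
¬(¬(x ⊗ y) ⊗ (y ⊗ (y ⊗ x))) → ¬y = min(1, 1 − 1.000 + 0.091) = min(1, 0.091) = 0.091
¬(¬(¬(x ⊗ y) ⊗ (y ⊗ (y ⊗ x))) → ¬y) = 1 − 0.091 = 0.909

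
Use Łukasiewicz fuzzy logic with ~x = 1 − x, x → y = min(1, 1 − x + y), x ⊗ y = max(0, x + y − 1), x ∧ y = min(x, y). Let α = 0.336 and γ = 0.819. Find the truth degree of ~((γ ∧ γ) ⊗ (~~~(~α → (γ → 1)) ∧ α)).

γ ∧ γ = min(0.819, 0.819) = 0.819
~α = 1 − 0.336 = 0.664
γ → 1 = min(1, 1 − 0.819 + 1.000) = min(1, 1.181) = 1.000
~α → (γ → 1) = min(1, 1 − 0.664 + 1.000) = min(1, 1.336) = 1.000
~(~α → (γ → 1)) = 1 − 1.000 = 0.000
~~(~α → (γ → 1)) = 1 − 0.000 = 1.000
~~~(~α → (γ → 1)) = 1 − 1.000 = 0.000
~~~(~α → (γ → 1)) ∧ α = min(0.000, 0.336) = 0.000
(γ ∧ γ) ⊗ (~~~(~α → (γ → 1)) ∧ α) = max(0, 0.819 + 0.000 − 1) = max(0, -0.181) = 0.000
~((γ ∧ γ) ⊗ (~~~(~α → (γ → 1)) ∧ α)) = 1 − 0.000 = 1.000

1.000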